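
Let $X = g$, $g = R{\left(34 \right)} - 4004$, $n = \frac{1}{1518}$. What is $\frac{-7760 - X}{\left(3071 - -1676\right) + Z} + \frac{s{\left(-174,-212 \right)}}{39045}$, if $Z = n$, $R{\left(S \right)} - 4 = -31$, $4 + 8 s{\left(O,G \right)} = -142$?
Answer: $- \frac{884601978091}{1125424802460} \approx -0.78602$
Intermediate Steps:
$s{\left(O,G \right)} = - \frac{73}{4}$ ($s{\left(O,G \right)} = - \frac{1}{2} + \frac{1}{8} \left(-142\right) = - \frac{1}{2} - \frac{71}{4} = - \frac{73}{4}$)
$R{\left(S \right)} = -27$ ($R{\left(S \right)} = 4 - 31 = -27$)
$n = \frac{1}{1518} \approx 0.00065876$
$Z = \frac{1}{1518} \approx 0.00065876$
$g = -4031$ ($g = -27 - 4004 = -4031$)
$X = -4031$
$\frac{-7760 - X}{\left(3071 - -1676\right) + Z} + \frac{s{\left(-174,-212 \right)}}{39045} = \frac{-7760 - -4031}{\left(3071 - -1676\right) + \frac{1}{1518}} - \frac{73}{4 \cdot 39045} = \frac{-7760 + 4031}{\left(3071 + 1676\right) + \frac{1}{1518}} - \frac{73}{156180} = - \frac{3729}{4747 + \frac{1}{1518}} - \frac{73}{156180} = - \frac{3729}{\frac{7205947}{1518}} - \frac{73}{156180} = \left(-3729\right) \frac{1518}{7205947} - \frac{73}{156180} = - \frac{5660622}{7205947} - \frac{73}{156180} = - \frac{884601978091}{1125424802460}$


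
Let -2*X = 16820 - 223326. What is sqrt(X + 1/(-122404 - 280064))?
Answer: sqrt(4181242909824651)/201234 ≈ 321.33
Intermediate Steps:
X = 103253 (X = -(16820 - 223326)/2 = -1/2*(-206506) = 103253)
sqrt(X + 1/(-122404 - 280064)) = sqrt(103253 + 1/(-122404 - 280064)) = sqrt(103253 + 1/(-402468)) = sqrt(103253 - 1/402468) = sqrt(41556028403/402468) = sqrt(4181242909824651)/201234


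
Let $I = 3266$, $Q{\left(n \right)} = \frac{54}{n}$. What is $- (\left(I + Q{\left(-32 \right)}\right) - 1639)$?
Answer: $- \frac{26005}{16} \approx -1625.3$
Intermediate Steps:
$- (\left(I + Q{\left(-32 \right)}\right) - 1639) = - (\left(3266 + \frac{54}{-32}\right) - 1639) = - (\left(3266 + 54 \left(- \frac{1}{32}\right)\right) - 1639) = - (\left(3266 - \frac{27}{16}\right) - 1639) = - (\frac{52229}{16} - 1639) = \left(-1\right) \frac{26005}{16} = - \frac{26005}{16}$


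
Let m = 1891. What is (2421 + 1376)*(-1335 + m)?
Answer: 2111132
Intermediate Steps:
(2421 + 1376)*(-1335 + m) = (2421 + 1376)*(-1335 + 1891) = 3797*556 = 2111132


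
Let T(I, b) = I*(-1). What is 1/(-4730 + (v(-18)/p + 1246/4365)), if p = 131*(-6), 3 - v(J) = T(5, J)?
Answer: -571815/2704527544 ≈ -0.00021143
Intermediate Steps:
T(I, b) = -I
v(J) = 8 (v(J) = 3 - (-1)*5 = 3 - 1*(-5) = 3 + 5 = 8)
p = -786
1/(-4730 + (v(-18)/p + 1246/4365)) = 1/(-4730 + (8/(-786) + 1246/4365)) = 1/(-4730 + (8*(-1/786) + 1246*(1/4365))) = 1/(-4730 + (-4/393 + 1246/4365)) = 1/(-4730 + 157406/571815) = 1/(-2704527544/571815) = -571815/2704527544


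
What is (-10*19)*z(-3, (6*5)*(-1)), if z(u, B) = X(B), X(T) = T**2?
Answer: -171000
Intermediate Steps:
z(u, B) = B**2
(-10*19)*z(-3, (6*5)*(-1)) = (-10*19)*((6*5)*(-1))**2 = -190*(30*(-1))**2 = -190*(-30)**2 = -190*900 = -171000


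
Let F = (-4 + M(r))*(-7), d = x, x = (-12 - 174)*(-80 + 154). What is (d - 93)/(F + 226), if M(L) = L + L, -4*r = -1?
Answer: -9238/167 ≈ -55.317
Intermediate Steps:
r = 1/4 (r = -1/4*(-1) = 1/4 ≈ 0.25000)
M(L) = 2*L
x = -13764 (x = -186*74 = -13764)
d = -13764
F = 49/2 (F = (-4 + 2*(1/4))*(-7) = (-4 + 1/2)*(-7) = -7/2*(-7) = 49/2 ≈ 24.500)
(d - 93)/(F + 226) = (-13764 - 93)/(49/2 + 226) = -13857/501/2 = -13857*2/501 = -9238/167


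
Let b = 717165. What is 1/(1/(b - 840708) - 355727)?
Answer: -123543/43947580762 ≈ -2.8111e-6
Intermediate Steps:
1/(1/(b - 840708) - 355727) = 1/(1/(717165 - 840708) - 355727) = 1/(1/(-123543) - 355727) = 1/(-1/123543 - 355727) = 1/(-43947580762/123543) = -123543/43947580762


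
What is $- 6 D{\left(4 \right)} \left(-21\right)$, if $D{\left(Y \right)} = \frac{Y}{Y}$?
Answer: $126$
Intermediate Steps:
$D{\left(Y \right)} = 1$
$- 6 D{\left(4 \right)} \left(-21\right) = \left(-6\right) 1 \left(-21\right) = \left(-6\right) \left(-21\right) = 126$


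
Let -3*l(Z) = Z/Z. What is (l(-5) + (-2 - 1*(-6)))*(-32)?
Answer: -352/3 ≈ -117.33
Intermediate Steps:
l(Z) = -⅓ (l(Z) = -Z/(3*Z) = -⅓*1 = -⅓)
(l(-5) + (-2 - 1*(-6)))*(-32) = (-⅓ + (-2 - 1*(-6)))*(-32) = (-⅓ + (-2 + 6))*(-32) = (-⅓ + 4)*(-32) = (11/3)*(-32) = -352/3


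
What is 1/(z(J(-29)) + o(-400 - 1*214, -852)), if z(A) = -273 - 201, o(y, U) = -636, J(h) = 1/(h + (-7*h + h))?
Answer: -1/1110 ≈ -0.00090090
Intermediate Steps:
J(h) = -1/(5*h) (J(h) = 1/(h - 6*h) = 1/(-5*h) = -1/(5*h))
z(A) = -474
1/(z(J(-29)) + o(-400 - 1*214, -852)) = 1/(-474 - 636) = 1/(-1110) = -1/1110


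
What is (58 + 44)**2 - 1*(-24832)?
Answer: 35236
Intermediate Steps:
(58 + 44)**2 - 1*(-24832) = 102**2 + 24832 = 10404 + 24832 = 35236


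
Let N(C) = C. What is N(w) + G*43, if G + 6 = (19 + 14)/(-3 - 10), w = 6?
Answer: -4695/13 ≈ -361.15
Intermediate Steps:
G = -111/13 (G = -6 + (19 + 14)/(-3 - 10) = -6 + 33/(-13) = -6 + 33*(-1/13) = -6 - 33/13 = -111/13 ≈ -8.5385)
N(w) + G*43 = 6 - 111/13*43 = 6 - 4773/13 = -4695/13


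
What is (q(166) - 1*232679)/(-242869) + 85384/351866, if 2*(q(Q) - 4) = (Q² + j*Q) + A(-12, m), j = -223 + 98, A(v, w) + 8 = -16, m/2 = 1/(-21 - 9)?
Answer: 4609744120/3884424707 ≈ 1.1867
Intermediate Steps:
m = -1/15 (m = 2/(-21 - 9) = 2/(-30) = 2*(-1/30) = -1/15 ≈ -0.066667)
A(v, w) = -24 (A(v, w) = -8 - 16 = -24)
j = -125
q(Q) = -8 + Q²/2 - 125*Q/2 (q(Q) = 4 + ((Q² - 125*Q) - 24)/2 = 4 + (-24 + Q² - 125*Q)/2 = 4 + (-12 + Q²/2 - 125*Q/2) = -8 + Q²/2 - 125*Q/2)
(q(166) - 1*232679)/(-242869) + 85384/351866 = ((-8 + (½)*166² - 125/2*166) - 1*232679)/(-242869) + 85384/351866 = ((-8 + (½)*27556 - 10375) - 232679)*(-1/242869) + 85384*(1/351866) = ((-8 + 13778 - 10375) - 232679)*(-1/242869) + 42692/175933 = (3395 - 232679)*(-1/242869) + 42692/175933 = -229284*(-1/242869) + 42692/175933 = 20844/22079 + 42692/175933 = 4609744120/3884424707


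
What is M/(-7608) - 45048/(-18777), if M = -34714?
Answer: 165758327/23809236 ≈ 6.9619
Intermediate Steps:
M/(-7608) - 45048/(-18777) = -34714/(-7608) - 45048/(-18777) = -34714*(-1/7608) - 45048*(-1/18777) = 17357/3804 + 15016/6259 = 165758327/23809236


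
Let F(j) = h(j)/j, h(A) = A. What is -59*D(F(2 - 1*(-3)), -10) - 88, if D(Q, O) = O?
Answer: 502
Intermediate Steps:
F(j) = 1 (F(j) = j/j = 1)
-59*D(F(2 - 1*(-3)), -10) - 88 = -59*(-10) - 88 = 590 - 88 = 502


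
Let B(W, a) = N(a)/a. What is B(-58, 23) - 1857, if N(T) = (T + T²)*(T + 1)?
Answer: -1281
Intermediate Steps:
N(T) = (1 + T)*(T + T²) (N(T) = (T + T²)*(1 + T) = (1 + T)*(T + T²))
B(W, a) = 1 + a² + 2*a (B(W, a) = (a*(1 + a² + 2*a))/a = 1 + a² + 2*a)
B(-58, 23) - 1857 = (1 + 23² + 2*23) - 1857 = (1 + 529 + 46) - 1857 = 576 - 1857 = -1281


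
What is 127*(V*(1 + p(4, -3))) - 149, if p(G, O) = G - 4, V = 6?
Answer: 613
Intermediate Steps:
p(G, O) = -4 + G
127*(V*(1 + p(4, -3))) - 149 = 127*(6*(1 + (-4 + 4))) - 149 = 127*(6*(1 + 0)) - 149 = 127*(6*1) - 149 = 127*6 - 149 = 762 - 149 = 613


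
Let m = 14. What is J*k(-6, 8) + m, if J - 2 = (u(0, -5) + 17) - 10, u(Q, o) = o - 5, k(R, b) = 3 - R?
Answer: 5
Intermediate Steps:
u(Q, o) = -5 + o
J = -1 (J = 2 + (((-5 - 5) + 17) - 10) = 2 + ((-10 + 17) - 10) = 2 + (7 - 10) = 2 - 3 = -1)
J*k(-6, 8) + m = -(3 - 1*(-6)) + 14 = -(3 + 6) + 14 = -1*9 + 14 = -9 + 14 = 5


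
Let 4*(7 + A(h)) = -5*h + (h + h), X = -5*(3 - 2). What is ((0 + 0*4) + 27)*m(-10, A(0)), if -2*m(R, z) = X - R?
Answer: -135/2 ≈ -67.500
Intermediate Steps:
X = -5 (X = -5*1 = -5)
A(h) = -7 - 3*h/4 (A(h) = -7 + (-5*h + (h + h))/4 = -7 + (-5*h + 2*h)/4 = -7 + (-3*h)/4 = -7 - 3*h/4)
m(R, z) = 5/2 + R/2 (m(R, z) = -(-5 - R)/2 = 5/2 + R/2)
((0 + 0*4) + 27)*m(-10, A(0)) = ((0 + 0*4) + 27)*(5/2 + (1/2)*(-10)) = ((0 + 0) + 27)*(5/2 - 5) = (0 + 27)*(-5/2) = 27*(-5/2) = -135/2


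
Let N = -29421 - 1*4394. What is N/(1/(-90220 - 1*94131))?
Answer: 6233829065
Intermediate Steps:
N = -33815 (N = -29421 - 4394 = -33815)
N/(1/(-90220 - 1*94131)) = -33815/(1/(-90220 - 1*94131)) = -33815/(1/(-90220 - 94131)) = -33815/(1/(-184351)) = -33815/(-1/184351) = -33815*(-184351) = 6233829065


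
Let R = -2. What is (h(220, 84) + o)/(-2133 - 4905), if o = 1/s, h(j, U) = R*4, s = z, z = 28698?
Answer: 229583/201976524 ≈ 0.0011367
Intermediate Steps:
s = 28698
h(j, U) = -8 (h(j, U) = -2*4 = -8)
o = 1/28698 ≈ 3.4846e-5
(h(220, 84) + o)/(-2133 - 4905) = (-8 + 1/28698)/(-2133 - 4905) = -229583/28698/(-7038) = -229583/28698*(-1/7038) = 229583/201976524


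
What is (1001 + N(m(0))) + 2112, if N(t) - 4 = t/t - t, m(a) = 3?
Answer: 3115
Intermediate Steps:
N(t) = 5 - t (N(t) = 4 + (t/t - t) = 4 + (1 - t) = 5 - t)
(1001 + N(m(0))) + 2112 = (1001 + (5 - 1*3)) + 2112 = (1001 + (5 - 3)) + 2112 = (1001 + 2) + 2112 = 1003 + 2112 = 3115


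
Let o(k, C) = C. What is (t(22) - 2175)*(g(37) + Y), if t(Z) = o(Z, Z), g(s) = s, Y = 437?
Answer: -1020522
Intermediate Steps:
t(Z) = Z
(t(22) - 2175)*(g(37) + Y) = (22 - 2175)*(37 + 437) = -2153*474 = -1020522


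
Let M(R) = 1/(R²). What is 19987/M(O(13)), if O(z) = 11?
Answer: 2418427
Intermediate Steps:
M(R) = R⁻²
19987/M(O(13)) = 19987/(11⁻²) = 19987/(1/121) = 19987*121 = 2418427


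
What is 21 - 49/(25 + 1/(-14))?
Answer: 6643/349 ≈ 19.034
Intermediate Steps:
21 - 49/(25 + 1/(-14)) = 21 - 49/(25 - 1/14) = 21 - 49/349/14 = 21 - 49*14/349 = 21 - 686/349 = 6643/349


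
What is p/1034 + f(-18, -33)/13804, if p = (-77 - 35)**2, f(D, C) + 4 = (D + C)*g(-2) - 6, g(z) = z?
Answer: 21656563/1784167 ≈ 12.138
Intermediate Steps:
f(D, C) = -10 - 2*C - 2*D (f(D, C) = -4 + ((D + C)*(-2) - 6) = -4 + ((C + D)*(-2) - 6) = -4 + ((-2*C - 2*D) - 6) = -4 + (-6 - 2*C - 2*D) = -10 - 2*C - 2*D)
p = 12544 (p = (-112)**2 = 12544)
p/1034 + f(-18, -33)/13804 = 12544/1034 + (-10 - 2*(-33) - 2*(-18))/13804 = 12544*(1/1034) + (-10 + 66 + 36)*(1/13804) = 6272/517 + 92*(1/13804) = 6272/517 + 23/3451 = 21656563/1784167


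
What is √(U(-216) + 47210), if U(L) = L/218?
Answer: √560890238/109 ≈ 217.28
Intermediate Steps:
U(L) = L/218 (U(L) = L*(1/218) = L/218)
√(U(-216) + 47210) = √((1/218)*(-216) + 47210) = √(-108/109 + 47210) = √(5145782/109) = √560890238/109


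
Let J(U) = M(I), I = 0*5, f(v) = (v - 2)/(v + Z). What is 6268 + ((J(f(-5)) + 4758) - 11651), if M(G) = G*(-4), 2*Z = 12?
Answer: -625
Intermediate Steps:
Z = 6 (Z = (1/2)*12 = 6)
f(v) = (-2 + v)/(6 + v) (f(v) = (v - 2)/(v + 6) = (-2 + v)/(6 + v))
I = 0
M(G) = -4*G
J(U) = 0 (J(U) = -4*0 = 0)
6268 + ((J(f(-5)) + 4758) - 11651) = 6268 + ((0 + 4758) - 11651) = 6268 + (4758 - 11651) = 6268 - 6893 = -625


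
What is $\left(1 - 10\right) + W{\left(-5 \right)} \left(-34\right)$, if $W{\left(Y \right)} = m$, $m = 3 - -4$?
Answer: $-247$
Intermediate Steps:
$m = 7$ ($m = 3 + 4 = 7$)
$W{\left(Y \right)} = 7$
$\left(1 - 10\right) + W{\left(-5 \right)} \left(-34\right) = \left(1 - 10\right) + 7 \left(-34\right) = \left(1 - 10\right) - 238 = -9 - 238 = -247$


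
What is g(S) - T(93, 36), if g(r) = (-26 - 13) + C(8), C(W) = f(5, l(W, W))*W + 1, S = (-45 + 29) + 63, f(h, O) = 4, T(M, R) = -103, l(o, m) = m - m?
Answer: 97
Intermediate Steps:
l(o, m) = 0
S = 47 (S = -16 + 63 = 47)
C(W) = 1 + 4*W (C(W) = 4*W + 1 = 1 + 4*W)
g(r) = -6 (g(r) = (-26 - 13) + (1 + 4*8) = -39 + (1 + 32) = -39 + 33 = -6)
g(S) - T(93, 36) = -6 - 1*(-103) = -6 + 103 = 97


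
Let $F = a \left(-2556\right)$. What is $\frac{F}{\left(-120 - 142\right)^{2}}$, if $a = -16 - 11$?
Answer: $\frac{17253}{17161} \approx 1.0054$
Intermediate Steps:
$a = -27$
$F = 69012$ ($F = \left(-27\right) \left(-2556\right) = 69012$)
$\frac{F}{\left(-120 - 142\right)^{2}} = \frac{69012}{\left(-120 - 142\right)^{2}} = \frac{69012}{\left(-262\right)^{2}} = \frac{69012}{68644} = 69012 \cdot \frac{1}{68644} = \frac{17253}{17161}$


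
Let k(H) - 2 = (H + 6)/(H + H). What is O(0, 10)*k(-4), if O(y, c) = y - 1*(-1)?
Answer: 7/4 ≈ 1.7500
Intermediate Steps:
O(y, c) = 1 + y (O(y, c) = y + 1 = 1 + y)
k(H) = 2 + (6 + H)/(2*H) (k(H) = 2 + (H + 6)/(H + H) = 2 + (6 + H)/((2*H)) = 2 + (6 + H)*(1/(2*H)) = 2 + (6 + H)/(2*H))
O(0, 10)*k(-4) = (1 + 0)*(5/2 + 3/(-4)) = 1*(5/2 + 3*(-¼)) = 1*(5/2 - ¾) = 1*(7/4) = 7/4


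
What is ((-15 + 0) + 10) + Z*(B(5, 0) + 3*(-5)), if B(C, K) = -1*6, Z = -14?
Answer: 289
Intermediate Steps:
B(C, K) = -6
((-15 + 0) + 10) + Z*(B(5, 0) + 3*(-5)) = ((-15 + 0) + 10) - 14*(-6 + 3*(-5)) = (-15 + 10) - 14*(-6 - 15) = -5 - 14*(-21) = -5 + 294 = 289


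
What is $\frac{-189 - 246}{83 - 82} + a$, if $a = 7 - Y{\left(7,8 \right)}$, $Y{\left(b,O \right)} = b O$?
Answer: $-484$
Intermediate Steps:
$Y{\left(b,O \right)} = O b$
$a = -49$ ($a = 7 - 8 \cdot 7 = 7 - 56 = -49$)
$\frac{-189 - 246}{83 - 82} + a = \frac{-189 - 246}{83 - 82} - 49 = - \frac{435}{1} - 49 = \left(-435\right) 1 - 49 = -435 - 49 = -484$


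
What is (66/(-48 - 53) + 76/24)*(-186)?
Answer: -47213/101 ≈ -467.46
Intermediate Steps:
(66/(-48 - 53) + 76/24)*(-186) = (66/(-101) + 76*(1/24))*(-186) = (66*(-1/101) + 19/6)*(-186) = (-66/101 + 19/6)*(-186) = (1523/606)*(-186) = -47213/101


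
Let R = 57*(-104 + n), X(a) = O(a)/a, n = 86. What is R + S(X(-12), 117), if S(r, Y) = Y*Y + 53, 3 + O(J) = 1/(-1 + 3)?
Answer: 12716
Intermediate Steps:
O(J) = -5/2 (O(J) = -3 + 1/(-1 + 3) = -3 + 1/2 = -3 + ½ = -5/2)
X(a) = -5/(2*a)
S(r, Y) = 53 + Y² (S(r, Y) = Y² + 53 = 53 + Y²)
R = -1026 (R = 57*(-104 + 86) = 57*(-18) = -1026)
R + S(X(-12), 117) = -1026 + (53 + 117²) = -1026 + (53 + 13689) = -1026 + 13742 = 12716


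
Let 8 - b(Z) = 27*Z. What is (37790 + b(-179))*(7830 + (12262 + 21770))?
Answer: 1784618922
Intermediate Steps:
b(Z) = 8 - 27*Z
(37790 + b(-179))*(7830 + (12262 + 21770)) = (37790 + (8 - 27*(-179)))*(7830 + (12262 + 21770)) = (37790 + (8 + 4833))*(7830 + 34032) = (37790 + 4841)*41862 = 42631*41862 = 1784618922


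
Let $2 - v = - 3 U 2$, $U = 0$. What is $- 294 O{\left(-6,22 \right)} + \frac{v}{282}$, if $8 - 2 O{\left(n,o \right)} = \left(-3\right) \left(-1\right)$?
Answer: $- \frac{103634}{141} \approx -734.99$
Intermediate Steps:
$v = 2$ ($v = 2 - \left(-3\right) 0 \cdot 2 = 2 - 0 \cdot 2 = 2 - 0 = 2 + 0 = 2$)
$O{\left(n,o \right)} = \frac{5}{2}$ ($O{\left(n,o \right)} = 4 - \frac{\left(-3\right) \left(-1\right)}{2} = 4 - \frac{3}{2} = \frac{5}{2}$)
$- 294 O{\left(-6,22 \right)} + \frac{v}{282} = \left(-294\right) \frac{5}{2} + \frac{2}{282} = -735 + 2 \cdot \frac{1}{282} = -735 + \frac{1}{141} = - \frac{103634}{141}$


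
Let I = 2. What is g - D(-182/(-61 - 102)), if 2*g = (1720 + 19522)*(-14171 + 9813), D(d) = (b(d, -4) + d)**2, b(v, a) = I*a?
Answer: -1229782441826/26569 ≈ -4.6286e+7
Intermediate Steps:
b(v, a) = 2*a
D(d) = (-8 + d)**2 (D(d) = (2*(-4) + d)**2 = (-8 + d)**2)
g = -46286318 (g = ((1720 + 19522)*(-14171 + 9813))/2 = (21242*(-4358))/2 = (1/2)*(-92572636) = -46286318)
g - D(-182/(-61 - 102)) = -46286318 - (-8 - 182/(-61 - 102))**2 = -46286318 - (-8 - 182/(-163))**2 = -46286318 - (-8 - 182*(-1/163))**2 = -46286318 - (-8 + 182/163)**2 = -46286318 - (-1122/163)**2 = -46286318 - 1*1258884/26569 = -46286318 - 1258884/26569 = -1229782441826/26569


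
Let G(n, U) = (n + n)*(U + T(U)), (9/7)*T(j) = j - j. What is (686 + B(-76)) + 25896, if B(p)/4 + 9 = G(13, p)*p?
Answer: 627250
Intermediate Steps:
T(j) = 0 (T(j) = 7*(j - j)/9 = (7/9)*0 = 0)
G(n, U) = 2*U*n (G(n, U) = (n + n)*(U + 0) = (2*n)*U = 2*U*n)
B(p) = -36 + 104*p² (B(p) = -36 + 4*((2*p*13)*p) = -36 + 4*((26*p)*p) = -36 + 4*(26*p²) = -36 + 104*p²)
(686 + B(-76)) + 25896 = (686 + (-36 + 104*(-76)²)) + 25896 = (686 + (-36 + 104*5776)) + 25896 = (686 + (-36 + 600704)) + 25896 = (686 + 600668) + 25896 = 601354 + 25896 = 627250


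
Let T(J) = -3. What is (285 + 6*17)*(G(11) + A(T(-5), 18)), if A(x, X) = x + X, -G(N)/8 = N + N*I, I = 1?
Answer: -62307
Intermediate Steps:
G(N) = -16*N (G(N) = -8*(N + N*1) = -8*(N + N) = -16*N)
A(x, X) = X + x
(285 + 6*17)*(G(11) + A(T(-5), 18)) = (285 + 6*17)*(-16*11 + (18 - 3)) = (285 + 102)*(-176 + 15) = 387*(-161) = -62307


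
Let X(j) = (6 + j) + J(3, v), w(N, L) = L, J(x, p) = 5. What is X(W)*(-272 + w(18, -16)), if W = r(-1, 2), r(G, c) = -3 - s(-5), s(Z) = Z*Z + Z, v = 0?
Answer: 3456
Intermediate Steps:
s(Z) = Z + Z**2 (s(Z) = Z**2 + Z = Z + Z**2)
r(G, c) = -23 (r(G, c) = -3 - (-5)*(1 - 5) = -3 - (-5)*(-4) = -3 - 1*20 = -3 - 20 = -23)
W = -23
X(j) = 11 + j (X(j) = (6 + j) + 5 = 11 + j)
X(W)*(-272 + w(18, -16)) = (11 - 23)*(-272 - 16) = -12*(-288) = 3456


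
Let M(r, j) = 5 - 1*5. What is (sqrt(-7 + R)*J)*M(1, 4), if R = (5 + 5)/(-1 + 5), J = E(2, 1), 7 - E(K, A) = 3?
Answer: 0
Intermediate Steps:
M(r, j) = 0 (M(r, j) = 5 - 5 = 0)
E(K, A) = 4 (E(K, A) = 7 - 1*3 = 7 - 3 = 4)
J = 4
R = 5/2 (R = 10/4 = 10*(1/4) = 5/2 ≈ 2.5000)
(sqrt(-7 + R)*J)*M(1, 4) = (sqrt(-7 + 5/2)*4)*0 = (sqrt(-9/2)*4)*0 = ((3*I*sqrt(2)/2)*4)*0 = (6*I*sqrt(2))*0 = 0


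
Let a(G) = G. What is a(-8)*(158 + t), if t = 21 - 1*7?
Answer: -1376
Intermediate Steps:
t = 14 (t = 21 - 7 = 14)
a(-8)*(158 + t) = -8*(158 + 14) = -8*172 = -1376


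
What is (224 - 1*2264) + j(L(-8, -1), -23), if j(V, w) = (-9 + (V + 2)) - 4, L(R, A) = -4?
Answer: -2055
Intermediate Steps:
j(V, w) = -11 + V (j(V, w) = (-9 + (2 + V)) - 4 = (-7 + V) - 4 = -11 + V)
(224 - 1*2264) + j(L(-8, -1), -23) = (224 - 1*2264) + (-11 - 4) = (224 - 2264) - 15 = -2040 - 15 = -2055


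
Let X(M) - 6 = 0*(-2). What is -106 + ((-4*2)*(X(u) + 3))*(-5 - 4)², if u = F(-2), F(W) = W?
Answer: -5938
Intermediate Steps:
u = -2
X(M) = 6 (X(M) = 6 + 0*(-2) = 6 + 0 = 6)
-106 + ((-4*2)*(X(u) + 3))*(-5 - 4)² = -106 + ((-4*2)*(6 + 3))*(-5 - 4)² = -106 - 8*9*(-9)² = -106 - 72*81 = -106 - 5832 = -5938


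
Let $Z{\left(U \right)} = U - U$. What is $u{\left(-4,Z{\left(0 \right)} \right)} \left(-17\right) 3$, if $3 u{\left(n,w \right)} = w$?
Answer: $0$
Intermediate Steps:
$Z{\left(U \right)} = 0$
$u{\left(n,w \right)} = \frac{w}{3}$
$u{\left(-4,Z{\left(0 \right)} \right)} \left(-17\right) 3 = \frac{1}{3} \cdot 0 \left(-17\right) 3 = 0 \left(-17\right) 3 = 0 \cdot 3 = 0$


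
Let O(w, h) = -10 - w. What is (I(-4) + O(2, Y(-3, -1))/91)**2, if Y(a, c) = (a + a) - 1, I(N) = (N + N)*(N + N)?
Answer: 33779344/8281 ≈ 4079.1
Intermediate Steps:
I(N) = 4*N**2 (I(N) = (2*N)*(2*N) = 4*N**2)
Y(a, c) = -1 + 2*a (Y(a, c) = 2*a - 1 = -1 + 2*a)
(I(-4) + O(2, Y(-3, -1))/91)**2 = (4*(-4)**2 + (-10 - 1*2)/91)**2 = (4*16 + (-10 - 2)*(1/91))**2 = (64 - 12*1/91)**2 = (64 - 12/91)**2 = (5812/91)**2 = 33779344/8281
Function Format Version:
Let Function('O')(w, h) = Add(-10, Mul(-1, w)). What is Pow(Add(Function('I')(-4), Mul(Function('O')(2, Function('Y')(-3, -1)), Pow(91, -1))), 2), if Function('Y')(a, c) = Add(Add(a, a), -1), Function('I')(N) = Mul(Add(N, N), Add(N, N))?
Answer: Rational(33779344, 8281) ≈ 4079.1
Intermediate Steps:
Function('I')(N) = Mul(4, Pow(N, 2)) (Function('I')(N) = Mul(Mul(2, N), Mul(2, N)) = Mul(4, Pow(N, 2)))
Function('Y')(a, c) = Add(-1, Mul(2, a)) (Function('Y')(a, c) = Add(Mul(2, a), -1) = Add(-1, Mul(2, a)))
Pow(Add(Function('I')(-4), Mul(Function('O')(2, Function('Y')(-3, -1)), Pow(91, -1))), 2) = Pow(Add(Mul(4, Pow(-4, 2)), Mul(Add(-10, Mul(-1, 2)), Pow(91, -1))), 2) = Pow(Add(Mul(4, 16), Mul(Add(-10, -2), Rational(1, 91))), 2) = Pow(Add(64, Mul(-12, Rational(1, 91))), 2) = Pow(Add(64, Rational(-12, 91)), 2) = Pow(Rational(5812, 91), 2) = Rational(33779344, 8281)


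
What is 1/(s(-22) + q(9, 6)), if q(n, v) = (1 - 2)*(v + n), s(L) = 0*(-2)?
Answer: -1/15 ≈ -0.066667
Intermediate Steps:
s(L) = 0
q(n, v) = -n - v (q(n, v) = -(n + v) = -n - v)
1/(s(-22) + q(9, 6)) = 1/(0 + (-1*9 - 1*6)) = 1/(0 + (-9 - 6)) = 1/(0 - 15) = 1/(-15) = -1/15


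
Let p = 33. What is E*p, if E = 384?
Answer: 12672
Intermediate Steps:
E*p = 384*33 = 12672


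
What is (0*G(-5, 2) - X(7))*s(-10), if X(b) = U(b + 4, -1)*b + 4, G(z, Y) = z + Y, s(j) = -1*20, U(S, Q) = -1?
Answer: -60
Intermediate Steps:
s(j) = -20
G(z, Y) = Y + z
X(b) = 4 - b (X(b) = -b + 4 = 4 - b)
(0*G(-5, 2) - X(7))*s(-10) = (0*(2 - 5) - (4 - 1*7))*(-20) = (0*(-3) - (4 - 7))*(-20) = (0 - 1*(-3))*(-20) = (0 + 3)*(-20) = 3*(-20) = -60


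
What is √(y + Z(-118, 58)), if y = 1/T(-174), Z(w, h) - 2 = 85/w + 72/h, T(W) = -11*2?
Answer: 3*√97436317/18821 ≈ 1.5734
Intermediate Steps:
T(W) = -22
Z(w, h) = 2 + 72/h + 85/w (Z(w, h) = 2 + (85/w + 72/h) = 2 + (72/h + 85/w) = 2 + 72/h + 85/w)
y = -1/22 (y = 1/(-22) = -1/22 ≈ -0.045455)
√(y + Z(-118, 58)) = √(-1/22 + (2 + 72/58 + 85/(-118))) = √(-1/22 + (2 + 72*(1/58) + 85*(-1/118))) = √(-1/22 + (2 + 36/29 - 85/118)) = √(-1/22 + 8627/3422) = √(46593/18821) = 3*√97436317/18821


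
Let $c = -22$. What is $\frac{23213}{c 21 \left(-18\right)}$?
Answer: $\frac{23213}{8316} \approx 2.7914$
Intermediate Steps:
$\frac{23213}{c 21 \left(-18\right)} = \frac{23213}{\left(-22\right) 21 \left(-18\right)} = \frac{23213}{\left(-462\right) \left(-18\right)} = \frac{23213}{8316}$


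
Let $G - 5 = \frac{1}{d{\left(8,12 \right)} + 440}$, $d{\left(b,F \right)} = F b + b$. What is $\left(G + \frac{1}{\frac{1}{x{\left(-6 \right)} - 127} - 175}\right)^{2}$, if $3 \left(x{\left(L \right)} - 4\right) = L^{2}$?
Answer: $\frac{696900918052161}{27919303312384} \approx 24.961$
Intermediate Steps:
$d{\left(b,F \right)} = b + F b$
$x{\left(L \right)} = 4 + \frac{L^{2}}{3}$
$G = \frac{2721}{544}$ ($G = 5 + \frac{1}{8 \left(1 + 12\right) + 440} = 5 + \frac{1}{8 \cdot 13 + 440} = 5 + \frac{1}{104 + 440} = 5 + \frac{1}{544} = \frac{2721}{544} \approx 5.0018$)
$\left(G + \frac{1}{\frac{1}{x{\left(-6 \right)} - 127} - 175}\right)^{2} = \left(\frac{2721}{544} + \frac{1}{\frac{1}{\left(4 + \frac{\left(-6\right)^{2}}{3}\right) - 127} - 175}\right)^{2} = \left(\frac{2721}{544} + \frac{1}{\frac{1}{\left(4 + \frac{1}{3} \cdot 36\right) - 127} - 175}\right)^{2} = \left(\frac{2721}{544} + \frac{1}{\frac{1}{\left(4 + 12\right) - 127} - 175}\right)^{2} = \left(\frac{2721}{544} + \frac{1}{\frac{1}{16 - 127} - 175}\right)^{2} = \left(\frac{2721}{544} + \frac{1}{\frac{1}{-111} - 175}\right)^{2} = \left(\frac{2721}{544} + \frac{1}{- \frac{1}{111} - 175}\right)^{2} = \left(\frac{2721}{544} + \frac{1}{- \frac{19426}{111}}\right)^{2} = \left(\frac{2721}{544} - \frac{111}{19426}\right)^{2} = \left(\frac{26398881}{5283872}\right)^{2} = \frac{696900918052161}{27919303312384}$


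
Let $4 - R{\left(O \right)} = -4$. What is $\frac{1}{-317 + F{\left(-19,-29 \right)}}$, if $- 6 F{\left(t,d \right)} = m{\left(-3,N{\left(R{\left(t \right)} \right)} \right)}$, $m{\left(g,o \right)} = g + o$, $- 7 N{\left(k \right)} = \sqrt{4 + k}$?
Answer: $- \frac{186102}{58901279} - \frac{28 \sqrt{3}}{58901279} \approx -0.0031604$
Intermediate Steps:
$R{\left(O \right)} = 8$ ($R{\left(O \right)} = 4 - -4 = 4 + 4 = 8$)
$N{\left(k \right)} = - \frac{\sqrt{4 + k}}{7}$
$F{\left(t,d \right)} = \frac{1}{2} + \frac{\sqrt{3}}{21}$ ($F{\left(t,d \right)} = - \frac{-3 - \frac{\sqrt{4 + 8}}{7}}{6} = - \frac{-3 - \frac{\sqrt{12}}{7}}{6} = - \frac{-3 - \frac{2 \sqrt{3}}{7}}{6} = \frac{1}{2} + \frac{\sqrt{3}}{21}$)
$\frac{1}{-317 + F{\left(-19,-29 \right)}} = \frac{1}{-317 + \left(\frac{1}{2} + \frac{\sqrt{3}}{21}\right)} = \frac{1}{- \frac{633}{2} + \frac{\sqrt{3}}{21}}$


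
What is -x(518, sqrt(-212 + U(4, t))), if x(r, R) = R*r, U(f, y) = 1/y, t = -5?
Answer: -518*I*sqrt(5305)/5 ≈ -7545.8*I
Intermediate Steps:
-x(518, sqrt(-212 + U(4, t))) = -sqrt(-212 + 1/(-5))*518 = -sqrt(-212 - 1/5)*518 = -sqrt(-1061/5)*518 = -I*sqrt(5305)/5*518 = -518*I*sqrt(5305)/5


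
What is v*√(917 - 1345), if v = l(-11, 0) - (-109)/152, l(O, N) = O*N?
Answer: 109*I*√107/76 ≈ 14.836*I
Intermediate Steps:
l(O, N) = N*O
v = 109/152 (v = 0*(-11) - (-109)/152 = 0 - (-109)/152 = 0 - 1*(-109/152) = 0 + 109/152 = 109/152 ≈ 0.71710)
v*√(917 - 1345) = 109*√(917 - 1345)/152 = 109*√(-428)/152 = 109*(2*I*√107)/152 = 109*I*√107/76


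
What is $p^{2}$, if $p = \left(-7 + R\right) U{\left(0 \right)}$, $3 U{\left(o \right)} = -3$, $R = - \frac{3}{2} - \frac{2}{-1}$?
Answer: $\frac{169}{4} \approx 42.25$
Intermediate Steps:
$R = \frac{1}{2}$ ($R = \left(-3\right) \frac{1}{2} - -2 = - \frac{3}{2} + 2 = \frac{1}{2} \approx 0.5$)
$U{\left(o \right)} = -1$ ($U{\left(o \right)} = \frac{1}{3} \left(-3\right) = -1$)
$p = \frac{13}{2}$ ($p = \left(-7 + \frac{1}{2}\right) \left(-1\right) = \left(- \frac{13}{2}\right) \left(-1\right) = \frac{13}{2} \approx 6.5$)
$p^{2} = \left(\frac{13}{2}\right)^{2} = \frac{169}{4}$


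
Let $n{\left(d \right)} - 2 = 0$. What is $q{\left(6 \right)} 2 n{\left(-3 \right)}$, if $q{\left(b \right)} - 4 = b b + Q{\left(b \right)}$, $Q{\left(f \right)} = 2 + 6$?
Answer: $192$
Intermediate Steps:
$Q{\left(f \right)} = 8$
$q{\left(b \right)} = 12 + b^{2}$ ($q{\left(b \right)} = 4 + \left(b b + 8\right) = 4 + \left(b^{2} + 8\right) = 4 + \left(8 + b^{2}\right) = 12 + b^{2}$)
$n{\left(d \right)} = 2$ ($n{\left(d \right)} = 2 + 0 = 2$)
$q{\left(6 \right)} 2 n{\left(-3 \right)} = \left(12 + 6^{2}\right) 2 \cdot 2 = \left(12 + 36\right) 2 \cdot 2 = 48 \cdot 2 \cdot 2 = 96 \cdot 2 = 192$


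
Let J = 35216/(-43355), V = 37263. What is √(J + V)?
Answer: √70040095669895/43355 ≈ 193.03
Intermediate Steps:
J = -35216/43355 (J = 35216*(-1/43355) = -35216/43355 ≈ -0.81227)
√(J + V) = √(-35216/43355 + 37263) = √(1615502149/43355) = √70040095669895/43355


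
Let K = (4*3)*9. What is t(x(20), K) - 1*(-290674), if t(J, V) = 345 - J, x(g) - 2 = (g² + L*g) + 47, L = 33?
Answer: 289910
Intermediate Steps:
x(g) = 49 + g² + 33*g (x(g) = 2 + ((g² + 33*g) + 47) = 2 + (47 + g² + 33*g) = 49 + g² + 33*g)
K = 108 (K = 12*9 = 108)
t(x(20), K) - 1*(-290674) = (345 - (49 + 20² + 33*20)) - 1*(-290674) = (345 - (49 + 400 + 660)) + 290674 = (345 - 1*1109) + 290674 = (345 - 1109) + 290674 = -764 + 290674 = 289910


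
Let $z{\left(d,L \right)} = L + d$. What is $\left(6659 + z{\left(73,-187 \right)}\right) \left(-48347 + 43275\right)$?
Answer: $-33196240$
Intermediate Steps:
$\left(6659 + z{\left(73,-187 \right)}\right) \left(-48347 + 43275\right) = \left(6659 + \left(-187 + 73\right)\right) \left(-48347 + 43275\right) = \left(6659 - 114\right) \left(-5072\right) = 6545 \left(-5072\right) = -33196240$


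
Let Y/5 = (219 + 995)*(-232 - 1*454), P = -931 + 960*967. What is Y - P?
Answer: -5091409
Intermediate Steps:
P = 927389 (P = -931 + 928320 = 927389)
Y = -4164020 (Y = 5*((219 + 995)*(-232 - 1*454)) = 5*(1214*(-232 - 454)) = 5*(1214*(-686)) = 5*(-832804) = -4164020)
Y - P = -4164020 - 1*927389 = -4164020 - 927389 = -5091409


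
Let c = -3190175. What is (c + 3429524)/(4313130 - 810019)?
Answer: 239349/3503111 ≈ 0.068325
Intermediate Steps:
(c + 3429524)/(4313130 - 810019) = (-3190175 + 3429524)/(4313130 - 810019) = 239349/3503111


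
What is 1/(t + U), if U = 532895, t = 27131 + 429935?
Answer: 1/989961 ≈ 1.0101e-6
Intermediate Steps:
t = 457066
1/(t + U) = 1/(457066 + 532895) = 1/989961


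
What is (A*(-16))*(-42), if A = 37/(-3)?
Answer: -8288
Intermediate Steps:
A = -37/3 (A = 37*(-⅓) = -37/3 ≈ -12.333)
(A*(-16))*(-42) = -37/3*(-16)*(-42) = (592/3)*(-42) = -8288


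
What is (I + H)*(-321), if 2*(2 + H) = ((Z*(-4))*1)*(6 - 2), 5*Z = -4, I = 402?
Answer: -652272/5 ≈ -1.3045e+5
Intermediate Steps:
Z = -⅘ (Z = (⅕)*(-4) = -⅘ ≈ -0.80000)
H = 22/5 (H = -2 + ((-⅘*(-4)*1)*(6 - 2))/2 = -2 + (((16/5)*1)*4)/2 = -2 + ((16/5)*4)/2 = -2 + (½)*(64/5) = -2 + 32/5 = 22/5 ≈ 4.4000)
(I + H)*(-321) = (402 + 22/5)*(-321) = (2032/5)*(-321) = -652272/5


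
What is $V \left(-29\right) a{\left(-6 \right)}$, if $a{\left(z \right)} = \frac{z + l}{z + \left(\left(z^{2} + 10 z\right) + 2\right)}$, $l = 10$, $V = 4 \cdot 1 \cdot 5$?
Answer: $\frac{580}{7} \approx 82.857$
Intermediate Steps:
$V = 20$ ($V = 4 \cdot 5 = 20$)
$a{\left(z \right)} = \frac{10 + z}{2 + z^{2} + 11 z}$ ($a{\left(z \right)} = \frac{z + 10}{z + \left(\left(z^{2} + 10 z\right) + 2\right)} = \frac{10 + z}{z + \left(2 + z^{2} + 10 z\right)} = \frac{10 + z}{2 + z^{2} + 11 z}$)
$V \left(-29\right) a{\left(-6 \right)} = 20 \left(-29\right) \frac{10 - 6}{2 + \left(-6\right)^{2} + 11 \left(-6\right)} = - 580 \frac{1}{2 + 36 - 66} \cdot 4 = - 580 \frac{1}{-28} \cdot 4 = - 580 \left(\left(- \frac{1}{28}\right) 4\right) = \left(-580\right) \left(- \frac{1}{7}\right) = \frac{580}{7}$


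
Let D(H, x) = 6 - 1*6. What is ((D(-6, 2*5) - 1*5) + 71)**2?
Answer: 4356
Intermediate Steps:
D(H, x) = 0 (D(H, x) = 6 - 6 = 0)
((D(-6, 2*5) - 1*5) + 71)**2 = ((0 - 1*5) + 71)**2 = ((0 - 5) + 71)**2 = (-5 + 71)**2 = 66**2 = 4356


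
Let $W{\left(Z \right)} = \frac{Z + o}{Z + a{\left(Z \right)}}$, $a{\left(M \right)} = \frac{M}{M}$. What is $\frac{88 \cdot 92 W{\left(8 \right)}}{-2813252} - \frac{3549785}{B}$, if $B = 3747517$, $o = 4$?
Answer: $- \frac{7520169710747}{7907032271463} \approx -0.95107$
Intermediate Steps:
$a{\left(M \right)} = 1$
$W{\left(Z \right)} = \frac{4 + Z}{1 + Z}$ ($W{\left(Z \right)} = \frac{Z + 4}{Z + 1} = \frac{4 + Z}{1 + Z}$)
$\frac{88 \cdot 92 W{\left(8 \right)}}{-2813252} - \frac{3549785}{B} = \frac{88 \cdot 92 \frac{4 + 8}{1 + 8}}{-2813252} - \frac{3549785}{3747517} = 8096 \cdot \frac{1}{9} \cdot 12 \left(- \frac{1}{2813252}\right) - \frac{3549785}{3747517} = 8096 \cdot \frac{4}{3} \left(- \frac{1}{2813252}\right) - \frac{3549785}{3747517} = \frac{32384}{3} \left(- \frac{1}{2813252}\right) - \frac{3549785}{3747517} = - \frac{8096}{2109939} - \frac{3549785}{3747517} = - \frac{7520169710747}{7907032271463}$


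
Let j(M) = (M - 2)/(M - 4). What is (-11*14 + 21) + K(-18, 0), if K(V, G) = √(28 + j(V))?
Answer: -133 + √3498/11 ≈ -127.62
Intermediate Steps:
j(M) = (-2 + M)/(-4 + M)
K(V, G) = √(28 + (-2 + V)/(-4 + V))
(-11*14 + 21) + K(-18, 0) = (-11*14 + 21) + √((-114 + 29*(-18))/(-4 - 18)) = (-154 + 21) + √((-114 - 522)/(-22)) = -133 + √(-1/22*(-636)) = -133 + √(318/11) = -133 + √3498/11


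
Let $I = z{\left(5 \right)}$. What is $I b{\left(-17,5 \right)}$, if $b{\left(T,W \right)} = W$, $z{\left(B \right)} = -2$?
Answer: $-10$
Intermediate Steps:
$I = -2$
$I b{\left(-17,5 \right)} = \left(-2\right) 5 = -10$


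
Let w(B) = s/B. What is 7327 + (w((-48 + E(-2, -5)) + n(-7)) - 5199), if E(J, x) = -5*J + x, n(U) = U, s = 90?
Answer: 10631/5 ≈ 2126.2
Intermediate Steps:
E(J, x) = x - 5*J
w(B) = 90/B
7327 + (w((-48 + E(-2, -5)) + n(-7)) - 5199) = 7327 + (90/((-48 + (-5 - 5*(-2))) - 7) - 5199) = 7327 + (90/((-48 + (-5 + 10)) - 7) - 5199) = 7327 + (90/((-48 + 5) - 7) - 5199) = 7327 + (90/(-43 - 7) - 5199) = 7327 + (90/(-50) - 5199) = 7327 + (90*(-1/50) - 5199) = 7327 + (-9/5 - 5199) = 7327 - 26004/5 = 10631/5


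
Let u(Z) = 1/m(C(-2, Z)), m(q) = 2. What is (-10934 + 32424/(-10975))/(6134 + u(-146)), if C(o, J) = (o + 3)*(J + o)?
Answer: -240066148/134652275 ≈ -1.7829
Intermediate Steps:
C(o, J) = (3 + o)*(J + o)
u(Z) = ½ (u(Z) = 1/2 = ½)
(-10934 + 32424/(-10975))/(6134 + u(-146)) = (-10934 + 32424/(-10975))/(6134 + ½) = (-10934 + 32424*(-1/10975))/(12269/2) = (-10934 - 32424/10975)*(2/12269) = -120033074/10975*2/12269 = -240066148/134652275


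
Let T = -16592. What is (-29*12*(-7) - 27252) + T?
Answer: -41408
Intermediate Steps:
(-29*12*(-7) - 27252) + T = (-29*12*(-7) - 27252) - 16592 = (-348*(-7) - 27252) - 16592 = (2436 - 27252) - 16592 = -24816 - 16592 = -41408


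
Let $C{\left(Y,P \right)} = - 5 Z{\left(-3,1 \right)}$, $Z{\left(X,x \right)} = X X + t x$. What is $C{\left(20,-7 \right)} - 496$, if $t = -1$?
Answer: $-536$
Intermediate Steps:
$Z{\left(X,x \right)} = X^{2} - x$ ($Z{\left(X,x \right)} = X X - x = X^{2} - x$)
$C{\left(Y,P \right)} = -40$ ($C{\left(Y,P \right)} = - 5 \left(\left(-3\right)^{2} - 1\right) = - 5 \left(9 - 1\right) = \left(-5\right) 8 = -40$)
$C{\left(20,-7 \right)} - 496 = -40 - 496 = -536$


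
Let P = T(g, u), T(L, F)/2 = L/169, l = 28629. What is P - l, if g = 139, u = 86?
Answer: -4838023/169 ≈ -28627.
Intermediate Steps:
T(L, F) = 2*L/169 (T(L, F) = 2*(L/169) = 2*L/169)
P = 278/169 (P = (2/169)*139 = 278/169 ≈ 1.6450)
P - l = 278/169 - 1*28629 = 278/169 - 28629 = -4838023/169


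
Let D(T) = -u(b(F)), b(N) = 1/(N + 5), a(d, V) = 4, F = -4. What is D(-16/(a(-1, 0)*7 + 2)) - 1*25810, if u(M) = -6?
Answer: -25804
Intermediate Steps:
b(N) = 1/(5 + N)
D(T) = 6 (D(T) = -1*(-6) = 6)
D(-16/(a(-1, 0)*7 + 2)) - 1*25810 = 6 - 1*25810 = 6 - 25810 = -25804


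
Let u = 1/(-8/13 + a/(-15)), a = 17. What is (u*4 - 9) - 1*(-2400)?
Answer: 814551/341 ≈ 2388.7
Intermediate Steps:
u = -195/341 (u = 1/(-8/13 + 17/(-15)) = 1/(-8*1/13 + 17*(-1/15)) = 1/(-8/13 - 17/15) = 1/(-341/195) = -195/341 ≈ -0.57185)
(u*4 - 9) - 1*(-2400) = (-195/341*4 - 9) - 1*(-2400) = (-780/341 - 9) + 2400 = -3849/341 + 2400 = 814551/341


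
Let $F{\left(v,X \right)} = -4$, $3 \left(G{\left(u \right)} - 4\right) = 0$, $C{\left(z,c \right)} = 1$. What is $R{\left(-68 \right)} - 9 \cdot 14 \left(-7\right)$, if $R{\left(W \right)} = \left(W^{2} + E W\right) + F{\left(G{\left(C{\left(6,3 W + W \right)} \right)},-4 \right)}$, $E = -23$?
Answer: $7066$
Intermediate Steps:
$G{\left(u \right)} = 4$ ($G{\left(u \right)} = 4 + \frac{1}{3} \cdot 0 = 4 + 0 = 4$)
$R{\left(W \right)} = -4 + W^{2} - 23 W$ ($R{\left(W \right)} = \left(W^{2} - 23 W\right) - 4 = -4 + W^{2} - 23 W$)
$R{\left(-68 \right)} - 9 \cdot 14 \left(-7\right) = \left(-4 + \left(-68\right)^{2} - -1564\right) - 9 \cdot 14 \left(-7\right) = \left(-4 + 4624 + 1564\right) - 126 \left(-7\right) = 6184 - -882 = 6184 + 882 = 7066$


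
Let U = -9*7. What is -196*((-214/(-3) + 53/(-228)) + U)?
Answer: -90503/57 ≈ -1587.8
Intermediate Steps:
U = -63
-196*((-214/(-3) + 53/(-228)) + U) = -196*((-214/(-3) + 53/(-228)) - 63) = -196*((-214*(-⅓) + 53*(-1/228)) - 63) = -196*((214/3 - 53/228) - 63) = -196*(16211/228 - 63) = -196*1847/228 = -90503/57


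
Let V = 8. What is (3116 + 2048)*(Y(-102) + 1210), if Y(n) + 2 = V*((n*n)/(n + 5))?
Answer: 175286816/97 ≈ 1.8071e+6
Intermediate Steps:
Y(n) = -2 + 8*n**2/(5 + n) (Y(n) = -2 + 8*((n*n)/(n + 5)) = -2 + 8*(n**2/(5 + n)) = -2 + 8*n**2/(5 + n))
(3116 + 2048)*(Y(-102) + 1210) = (3116 + 2048)*(2*(-5 - 1*(-102) + 4*(-102)**2)/(5 - 102) + 1210) = 5164*(2*(-5 + 102 + 4*10404)/(-97) + 1210) = 5164*(2*(-1/97)*(-5 + 102 + 41616) + 1210) = 5164*(2*(-1/97)*41713 + 1210) = 5164*(-83426/97 + 1210) = 5164*(33944/97) = 175286816/97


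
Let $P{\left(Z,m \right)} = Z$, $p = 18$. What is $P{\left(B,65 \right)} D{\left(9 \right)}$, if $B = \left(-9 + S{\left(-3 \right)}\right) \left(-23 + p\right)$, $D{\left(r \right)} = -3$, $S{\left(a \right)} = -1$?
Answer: $-150$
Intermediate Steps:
$B = 50$ ($B = \left(-9 - 1\right) \left(-23 + 18\right) = \left(-10\right) \left(-5\right) = 50$)
$P{\left(B,65 \right)} D{\left(9 \right)} = 50 \left(-3\right) = -150$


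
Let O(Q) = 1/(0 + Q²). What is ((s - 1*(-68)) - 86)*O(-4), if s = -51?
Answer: -69/16 ≈ -4.3125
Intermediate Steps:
O(Q) = Q⁻² (O(Q) = 1/(Q²) = Q⁻²)
((s - 1*(-68)) - 86)*O(-4) = ((-51 - 1*(-68)) - 86)/(-4)² = ((-51 + 68) - 86)*(1/16) = (17 - 86)*(1/16) = -69*1/16 = -69/16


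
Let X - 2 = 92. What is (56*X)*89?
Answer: 468496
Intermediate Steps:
X = 94 (X = 2 + 92 = 94)
(56*X)*89 = (56*94)*89 = 5264*89 = 468496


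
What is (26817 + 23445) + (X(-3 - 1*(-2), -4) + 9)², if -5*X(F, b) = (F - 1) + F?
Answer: 1258854/25 ≈ 50354.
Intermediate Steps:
X(F, b) = ⅕ - 2*F/5 (X(F, b) = -((F - 1) + F)/5 = -((-1 + F) + F)/5 = -(-1 + 2*F)/5 = ⅕ - 2*F/5)
(26817 + 23445) + (X(-3 - 1*(-2), -4) + 9)² = (26817 + 23445) + ((⅕ - 2*(-3 - 1*(-2))/5) + 9)² = 50262 + ((⅕ - 2*(-3 + 2)/5) + 9)² = 50262 + ((⅕ - ⅖*(-1)) + 9)² = 50262 + ((⅕ + ⅖) + 9)² = 50262 + (⅗ + 9)² = 50262 + (48/5)² = 50262 + 2304/25 = 1258854/25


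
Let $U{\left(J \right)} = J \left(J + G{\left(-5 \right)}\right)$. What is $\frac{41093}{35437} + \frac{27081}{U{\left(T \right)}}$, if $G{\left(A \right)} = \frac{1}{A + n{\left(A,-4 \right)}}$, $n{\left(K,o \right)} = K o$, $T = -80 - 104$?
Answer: $\frac{35256148963}{17989805672} \approx 1.9598$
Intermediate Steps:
$T = -184$ ($T = -80 - 104 = -184$)
$G{\left(A \right)} = - \frac{1}{3 A}$ ($G{\left(A \right)} = \frac{1}{A + A \left(-4\right)} = \frac{1}{A - 4 A} = \frac{1}{\left(-3\right) A} = - \frac{1}{3 A}$)
$U{\left(J \right)} = J \left(\frac{1}{15} + J\right)$ ($U{\left(J \right)} = J \left(J - \frac{1}{3 \left(-5\right)}\right) = J \left(J - - \frac{1}{15}\right) = J \left(J + \frac{1}{15}\right) = J \left(\frac{1}{15} + J\right)$)
$\frac{41093}{35437} + \frac{27081}{U{\left(T \right)}} = \frac{41093}{35437} + \frac{27081}{\left(-184\right) \left(\frac{1}{15} - 184\right)} = 41093 \cdot \frac{1}{35437} + \frac{27081}{\left(-184\right) \left(- \frac{2759}{15}\right)} = \frac{41093}{35437} + \frac{27081}{\frac{507656}{15}} = \frac{41093}{35437} + 27081 \cdot \frac{15}{507656} = \frac{41093}{35437} + \frac{406215}{507656} = \frac{35256148963}{17989805672}$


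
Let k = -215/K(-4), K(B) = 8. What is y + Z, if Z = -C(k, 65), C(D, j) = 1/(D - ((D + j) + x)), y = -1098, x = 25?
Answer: -98819/90 ≈ -1098.0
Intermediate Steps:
k = -215/8 ≈ -26.875
C(D, j) = 1/(-25 - j) (C(D, j) = 1/(D - ((D + j) + 25)) = 1/(D - (25 + D + j)) = 1/(D + (-25 - D - j)) = 1/(-25 - j))
Z = 1/90 (Z = -(-1)/(25 + 65) = -(-1)/90 = -1*(-1/90) = 1/90 ≈ 0.011111)
y + Z = -1098 + 1/90 = -98819/90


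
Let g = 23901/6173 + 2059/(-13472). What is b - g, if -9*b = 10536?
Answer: -292995100067/249487968 ≈ -1174.4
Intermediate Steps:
b = -3512/3 (b = -⅑*10536 = -3512/3 ≈ -1170.7)
g = 309284065/83162656 (g = 23901*(1/6173) + 2059*(-1/13472) = 23901/6173 - 2059/13472 = 309284065/83162656 ≈ 3.7190)
b - g = -3512/3 - 1*309284065/83162656 = -3512/3 - 309284065/83162656 = -292995100067/249487968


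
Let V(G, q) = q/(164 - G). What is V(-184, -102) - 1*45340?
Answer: -2629737/58 ≈ -45340.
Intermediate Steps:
V(-184, -102) - 1*45340 = -1*(-102)/(-164 - 184) - 1*45340 = -1*(-102)/(-348) - 45340 = -1*(-102)*(-1/348) - 45340 = -17/58 - 45340 = -2629737/58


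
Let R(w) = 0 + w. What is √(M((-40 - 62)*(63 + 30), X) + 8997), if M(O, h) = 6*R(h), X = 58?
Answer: √9345 ≈ 96.670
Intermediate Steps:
R(w) = w
M(O, h) = 6*h
√(M((-40 - 62)*(63 + 30), X) + 8997) = √(6*58 + 8997) = √(348 + 8997) = √9345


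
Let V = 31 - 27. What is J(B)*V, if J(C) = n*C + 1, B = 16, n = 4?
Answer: 260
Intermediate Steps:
J(C) = 1 + 4*C (J(C) = 4*C + 1 = 1 + 4*C)
V = 4
J(B)*V = (1 + 4*16)*4 = (1 + 64)*4 = 65*4 = 260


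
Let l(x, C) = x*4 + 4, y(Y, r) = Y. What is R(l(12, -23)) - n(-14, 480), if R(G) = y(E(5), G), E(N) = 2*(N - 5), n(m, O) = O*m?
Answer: 6720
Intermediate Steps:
E(N) = -10 + 2*N (E(N) = 2*(-5 + N) = -10 + 2*N)
l(x, C) = 4 + 4*x (l(x, C) = 4*x + 4 = 4 + 4*x)
R(G) = 0 (R(G) = -10 + 2*5 = -10 + 10 = 0)
R(l(12, -23)) - n(-14, 480) = 0 - 480*(-14) = 0 - 1*(-6720) = 0 + 6720 = 6720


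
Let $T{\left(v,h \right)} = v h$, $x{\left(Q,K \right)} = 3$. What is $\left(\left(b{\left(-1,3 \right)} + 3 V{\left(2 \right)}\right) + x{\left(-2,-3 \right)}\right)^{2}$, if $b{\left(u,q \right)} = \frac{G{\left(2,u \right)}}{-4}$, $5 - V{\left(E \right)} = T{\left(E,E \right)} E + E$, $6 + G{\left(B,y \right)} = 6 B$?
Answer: $\frac{729}{4} \approx 182.25$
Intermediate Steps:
$T{\left(v,h \right)} = h v$
$G{\left(B,y \right)} = -6 + 6 B$
$V{\left(E \right)} = 5 - E - E^{3}$ ($V{\left(E \right)} = 5 - \left(E E E + E\right) = 5 - \left(E^{2} E + E\right) = 5 - \left(E^{3} + E\right) = 5 - \left(E + E^{3}\right) = 5 - E - E^{3}$)
$b{\left(u,q \right)} = - \frac{3}{2}$ ($b{\left(u,q \right)} = \frac{-6 + 6 \cdot 2}{-4} = \left(-6 + 12\right) \left(- \frac{1}{4}\right) = 6 \left(- \frac{1}{4}\right) = - \frac{3}{2}$)
$\left(\left(b{\left(-1,3 \right)} + 3 V{\left(2 \right)}\right) + x{\left(-2,-3 \right)}\right)^{2} = \left(\left(- \frac{3}{2} + 3 \left(5 - 2 - 2^{3}\right)\right) + 3\right)^{2} = \left(\left(- \frac{3}{2} + 3 \left(5 - 2 - 8\right)\right) + 3\right)^{2} = \left(\left(- \frac{3}{2} + 3 \left(-5\right)\right) + 3\right)^{2} = \left(\left(- \frac{3}{2} - 15\right) + 3\right)^{2} = \left(- \frac{33}{2} + 3\right)^{2} = \left(- \frac{27}{2}\right)^{2} = \frac{729}{4}$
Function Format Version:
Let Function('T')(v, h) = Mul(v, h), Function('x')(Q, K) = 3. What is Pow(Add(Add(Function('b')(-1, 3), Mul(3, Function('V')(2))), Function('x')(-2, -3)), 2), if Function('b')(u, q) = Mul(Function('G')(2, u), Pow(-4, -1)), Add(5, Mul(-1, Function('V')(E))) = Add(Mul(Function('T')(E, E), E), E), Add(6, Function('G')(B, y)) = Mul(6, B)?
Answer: Rational(729, 4) ≈ 182.25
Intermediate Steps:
Function('T')(v, h) = Mul(h, v)
Function('G')(B, y) = Add(-6, Mul(6, B))
Function('V')(E) = Add(5, Mul(-1, E), Mul(-1, Pow(E, 3))) (Function('V')(E) = Add(5, Mul(-1, Add(Mul(Mul(E, E), E), E))) = Add(5, Mul(-1, Add(Mul(Pow(E, 2), E), E))) = Add(5, Mul(-1, Add(Pow(E, 3), E))) = Add(5, Mul(-1, Add(E, Pow(E, 3)))) = Add(5, Add(Mul(-1, E), Mul(-1, Pow(E, 3)))) = Add(5, Mul(-1, E), Mul(-1, Pow(E, 3))))
Function('b')(u, q) = Rational(-3, 2) (Function('b')(u, q) = Mul(Add(-6, Mul(6, 2)), Pow(-4, -1)) = Mul(Add(-6, 12), Rational(-1, 4)) = Mul(6, Rational(-1, 4)) = Rational(-3, 2))
Pow(Add(Add(Function('b')(-1, 3), Mul(3, Function('V')(2))), Function('x')(-2, -3)), 2) = Pow(Add(Add(Rational(-3, 2), Mul(3, Add(5, Mul(-1, 2), Mul(-1, Pow(2, 3))))), 3), 2) = Pow(Add(Add(Rational(-3, 2), Mul(3, Add(5, -2, Mul(-1, 8)))), 3), 2) = Pow(Add(Add(Rational(-3, 2), Mul(3, Add(5, -2, -8))), 3), 2) = Pow(Add(Add(Rational(-3, 2), Mul(3, -5)), 3), 2) = Pow(Add(Add(Rational(-3, 2), -15), 3), 2) = Pow(Add(Rational(-33, 2), 3), 2) = Pow(Rational(-27, 2), 2) = Rational(729, 4)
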